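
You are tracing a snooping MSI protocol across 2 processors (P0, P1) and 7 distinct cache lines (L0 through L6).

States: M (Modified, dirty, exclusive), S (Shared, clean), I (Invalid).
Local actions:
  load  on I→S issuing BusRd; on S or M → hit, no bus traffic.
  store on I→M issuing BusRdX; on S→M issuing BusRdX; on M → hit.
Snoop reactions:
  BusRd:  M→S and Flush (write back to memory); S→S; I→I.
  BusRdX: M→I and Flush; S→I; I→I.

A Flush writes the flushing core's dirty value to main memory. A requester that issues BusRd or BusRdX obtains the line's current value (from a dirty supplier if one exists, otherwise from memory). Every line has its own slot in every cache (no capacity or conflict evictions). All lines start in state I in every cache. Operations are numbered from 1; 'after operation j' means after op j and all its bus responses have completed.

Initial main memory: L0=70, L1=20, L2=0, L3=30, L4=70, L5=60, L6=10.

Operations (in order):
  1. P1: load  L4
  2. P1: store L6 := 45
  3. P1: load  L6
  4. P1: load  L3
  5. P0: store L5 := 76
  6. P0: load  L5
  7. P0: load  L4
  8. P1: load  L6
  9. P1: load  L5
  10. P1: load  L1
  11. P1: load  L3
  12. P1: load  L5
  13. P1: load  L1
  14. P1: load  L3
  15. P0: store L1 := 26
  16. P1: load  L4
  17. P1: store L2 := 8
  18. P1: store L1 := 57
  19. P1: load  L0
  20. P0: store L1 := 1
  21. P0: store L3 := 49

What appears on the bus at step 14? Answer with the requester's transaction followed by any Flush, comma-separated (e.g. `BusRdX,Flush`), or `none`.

step 1: P1: load  L4  ⟶  IS  (L4)  txn=BusRd  M[L4]=70
step 2: P1: store L6 := 45  ⟶  IM  (L6)  txn=BusRdX  M[L6]=10
step 3: P1: load  L6  ⟶  IM  (L6)  txn=∅  M[L6]=10
step 4: P1: load  L3  ⟶  IS  (L3)  txn=BusRd  M[L3]=30
step 5: P0: store L5 := 76  ⟶  MI  (L5)  txn=BusRdX  M[L5]=60
step 6: P0: load  L5  ⟶  MI  (L5)  txn=∅  M[L5]=60
step 7: P0: load  L4  ⟶  SS  (L4)  txn=BusRd  M[L4]=70
step 8: P1: load  L6  ⟶  IM  (L6)  txn=∅  M[L6]=10
step 9: P1: load  L5  ⟶  SS  (L5)  txn=BusRd+Flush  M[L5]=76
step 10: P1: load  L1  ⟶  IS  (L1)  txn=BusRd  M[L1]=20
step 11: P1: load  L3  ⟶  IS  (L3)  txn=∅  M[L3]=30
step 12: P1: load  L5  ⟶  SS  (L5)  txn=∅  M[L5]=76
step 13: P1: load  L1  ⟶  IS  (L1)  txn=∅  M[L1]=20
step 14: P1: load  L3  ⟶  IS  (L3)  txn=∅  M[L3]=30
step 15: P0: store L1 := 26  ⟶  MI  (L1)  txn=BusRdX  M[L1]=20
step 16: P1: load  L4  ⟶  SS  (L4)  txn=∅  M[L4]=70
step 17: P1: store L2 := 8  ⟶  IM  (L2)  txn=BusRdX  M[L2]=0
step 18: P1: store L1 := 57  ⟶  IM  (L1)  txn=BusRdX+Flush  M[L1]=26
step 19: P1: load  L0  ⟶  IS  (L0)  txn=BusRd  M[L0]=70
step 20: P0: store L1 := 1  ⟶  MI  (L1)  txn=BusRdX+Flush  M[L1]=57
step 21: P0: store L3 := 49  ⟶  MI  (L3)  txn=BusRdX  M[L3]=30

bus = none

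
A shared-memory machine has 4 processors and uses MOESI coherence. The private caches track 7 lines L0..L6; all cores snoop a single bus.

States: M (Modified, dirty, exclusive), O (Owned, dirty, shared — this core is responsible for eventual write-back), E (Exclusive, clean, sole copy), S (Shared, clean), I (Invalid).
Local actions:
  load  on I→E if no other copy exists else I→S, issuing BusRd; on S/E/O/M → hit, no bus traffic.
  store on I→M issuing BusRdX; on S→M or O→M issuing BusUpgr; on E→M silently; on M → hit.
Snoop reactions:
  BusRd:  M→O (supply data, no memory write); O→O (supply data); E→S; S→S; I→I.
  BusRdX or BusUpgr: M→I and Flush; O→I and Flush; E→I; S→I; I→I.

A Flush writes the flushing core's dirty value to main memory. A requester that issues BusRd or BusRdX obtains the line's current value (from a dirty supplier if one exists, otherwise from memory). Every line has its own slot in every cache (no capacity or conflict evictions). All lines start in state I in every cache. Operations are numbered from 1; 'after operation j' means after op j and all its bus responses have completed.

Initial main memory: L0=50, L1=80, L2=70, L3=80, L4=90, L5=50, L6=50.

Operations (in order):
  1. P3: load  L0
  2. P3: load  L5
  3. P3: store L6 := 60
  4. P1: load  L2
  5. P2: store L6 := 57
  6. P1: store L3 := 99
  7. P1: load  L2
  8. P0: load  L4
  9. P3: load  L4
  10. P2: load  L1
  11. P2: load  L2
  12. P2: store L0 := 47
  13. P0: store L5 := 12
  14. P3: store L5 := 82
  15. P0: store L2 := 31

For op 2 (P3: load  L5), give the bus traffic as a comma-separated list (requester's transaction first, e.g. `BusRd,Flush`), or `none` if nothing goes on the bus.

bus = BusRd

step 1: P3: load  L0  ⟶  IIIE  (L0)  txn=BusRd  M[L0]=50
step 2: P3: load  L5  ⟶  IIIE  (L5)  txn=BusRd  M[L5]=50
step 3: P3: store L6 := 60  ⟶  IIIM  (L6)  txn=BusRdX  M[L6]=50
step 4: P1: load  L2  ⟶  IEII  (L2)  txn=BusRd  M[L2]=70
step 5: P2: store L6 := 57  ⟶  IIMI  (L6)  txn=BusRdX+Flush  M[L6]=60
step 6: P1: store L3 := 99  ⟶  IMII  (L3)  txn=BusRdX  M[L3]=80
step 7: P1: load  L2  ⟶  IEII  (L2)  txn=∅  M[L2]=70
step 8: P0: load  L4  ⟶  EIII  (L4)  txn=BusRd  M[L4]=90
step 9: P3: load  L4  ⟶  SIIS  (L4)  txn=BusRd  M[L4]=90
step 10: P2: load  L1  ⟶  IIEI  (L1)  txn=BusRd  M[L1]=80
step 11: P2: load  L2  ⟶  ISSI  (L2)  txn=BusRd  M[L2]=70
step 12: P2: store L0 := 47  ⟶  IIMI  (L0)  txn=BusRdX  M[L0]=50
step 13: P0: store L5 := 12  ⟶  MIII  (L5)  txn=BusRdX  M[L5]=50
step 14: P3: store L5 := 82  ⟶  IIIM  (L5)  txn=BusRdX+Flush  M[L5]=12
step 15: P0: store L2 := 31  ⟶  MIII  (L2)  txn=BusRdX  M[L2]=70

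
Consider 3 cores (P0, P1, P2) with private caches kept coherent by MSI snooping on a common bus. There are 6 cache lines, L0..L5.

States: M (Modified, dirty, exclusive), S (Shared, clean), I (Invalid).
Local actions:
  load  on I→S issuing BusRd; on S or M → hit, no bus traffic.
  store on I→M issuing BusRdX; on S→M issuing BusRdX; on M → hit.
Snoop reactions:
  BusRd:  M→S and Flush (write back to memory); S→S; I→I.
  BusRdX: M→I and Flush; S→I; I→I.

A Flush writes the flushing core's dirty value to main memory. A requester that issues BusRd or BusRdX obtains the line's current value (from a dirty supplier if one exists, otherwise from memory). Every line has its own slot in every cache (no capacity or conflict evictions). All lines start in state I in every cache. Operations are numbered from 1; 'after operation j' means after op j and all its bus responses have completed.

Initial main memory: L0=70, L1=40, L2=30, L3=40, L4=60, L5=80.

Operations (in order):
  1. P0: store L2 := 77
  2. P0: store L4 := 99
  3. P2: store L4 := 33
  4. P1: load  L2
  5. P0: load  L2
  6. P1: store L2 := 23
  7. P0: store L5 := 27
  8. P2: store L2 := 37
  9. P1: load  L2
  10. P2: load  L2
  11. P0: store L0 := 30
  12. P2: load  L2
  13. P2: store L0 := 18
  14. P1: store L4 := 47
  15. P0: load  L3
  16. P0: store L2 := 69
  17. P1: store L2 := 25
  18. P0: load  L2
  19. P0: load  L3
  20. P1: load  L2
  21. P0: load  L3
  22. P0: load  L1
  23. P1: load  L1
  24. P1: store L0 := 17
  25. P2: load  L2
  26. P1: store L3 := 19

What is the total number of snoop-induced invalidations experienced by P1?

invalidations = 2

step 1: P0: store L2 := 77  ⟶  MII  (L2)  txn=BusRdX  M[L2]=30
step 2: P0: store L4 := 99  ⟶  MII  (L4)  txn=BusRdX  M[L4]=60
step 3: P2: store L4 := 33  ⟶  IIM  (L4)  txn=BusRdX+Flush  M[L4]=99
step 4: P1: load  L2  ⟶  SSI  (L2)  txn=BusRd+Flush  M[L2]=77
step 5: P0: load  L2  ⟶  SSI  (L2)  txn=∅  M[L2]=77
step 6: P1: store L2 := 23  ⟶  IMI  (L2)  txn=BusRdX  M[L2]=77
step 7: P0: store L5 := 27  ⟶  MII  (L5)  txn=BusRdX  M[L5]=80
step 8: P2: store L2 := 37  ⟶  IIM  (L2)  txn=BusRdX+Flush  M[L2]=23
step 9: P1: load  L2  ⟶  ISS  (L2)  txn=BusRd+Flush  M[L2]=37
step 10: P2: load  L2  ⟶  ISS  (L2)  txn=∅  M[L2]=37
step 11: P0: store L0 := 30  ⟶  MII  (L0)  txn=BusRdX  M[L0]=70
step 12: P2: load  L2  ⟶  ISS  (L2)  txn=∅  M[L2]=37
step 13: P2: store L0 := 18  ⟶  IIM  (L0)  txn=BusRdX+Flush  M[L0]=30
step 14: P1: store L4 := 47  ⟶  IMI  (L4)  txn=BusRdX+Flush  M[L4]=33
step 15: P0: load  L3  ⟶  SII  (L3)  txn=BusRd  M[L3]=40
step 16: P0: store L2 := 69  ⟶  MII  (L2)  txn=BusRdX  M[L2]=37
step 17: P1: store L2 := 25  ⟶  IMI  (L2)  txn=BusRdX+Flush  M[L2]=69
step 18: P0: load  L2  ⟶  SSI  (L2)  txn=BusRd+Flush  M[L2]=25
step 19: P0: load  L3  ⟶  SII  (L3)  txn=∅  M[L3]=40
step 20: P1: load  L2  ⟶  SSI  (L2)  txn=∅  M[L2]=25
step 21: P0: load  L3  ⟶  SII  (L3)  txn=∅  M[L3]=40
step 22: P0: load  L1  ⟶  SII  (L1)  txn=BusRd  M[L1]=40
step 23: P1: load  L1  ⟶  SSI  (L1)  txn=BusRd  M[L1]=40
step 24: P1: store L0 := 17  ⟶  IMI  (L0)  txn=BusRdX+Flush  M[L0]=18
step 25: P2: load  L2  ⟶  SSS  (L2)  txn=BusRd  M[L2]=25
step 26: P1: store L3 := 19  ⟶  IMI  (L3)  txn=BusRdX  M[L3]=40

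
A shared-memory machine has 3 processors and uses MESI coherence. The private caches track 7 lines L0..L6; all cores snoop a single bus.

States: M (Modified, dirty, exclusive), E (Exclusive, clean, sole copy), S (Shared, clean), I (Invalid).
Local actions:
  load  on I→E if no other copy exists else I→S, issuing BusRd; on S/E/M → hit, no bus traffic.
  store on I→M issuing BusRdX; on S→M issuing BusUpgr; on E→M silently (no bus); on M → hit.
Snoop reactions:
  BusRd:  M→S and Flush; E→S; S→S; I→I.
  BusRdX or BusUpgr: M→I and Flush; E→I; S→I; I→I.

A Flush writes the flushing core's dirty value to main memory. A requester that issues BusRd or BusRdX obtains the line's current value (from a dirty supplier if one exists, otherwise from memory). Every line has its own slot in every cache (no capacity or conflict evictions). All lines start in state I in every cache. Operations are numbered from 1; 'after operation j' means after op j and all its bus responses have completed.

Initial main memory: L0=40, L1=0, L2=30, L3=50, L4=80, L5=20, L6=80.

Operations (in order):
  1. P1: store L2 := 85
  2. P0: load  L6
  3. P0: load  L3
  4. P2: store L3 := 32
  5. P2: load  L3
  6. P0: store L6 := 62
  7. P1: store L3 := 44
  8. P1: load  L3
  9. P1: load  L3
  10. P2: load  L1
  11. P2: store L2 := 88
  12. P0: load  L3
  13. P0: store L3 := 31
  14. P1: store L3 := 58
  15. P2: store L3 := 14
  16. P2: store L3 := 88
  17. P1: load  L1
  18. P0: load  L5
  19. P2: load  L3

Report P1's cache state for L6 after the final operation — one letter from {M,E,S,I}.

  op1 P1: store L2 := 85 → I/M/I on L2; bus BusRdX; mem=30
  op2 P0: load  L6 → E/I/I on L6; bus BusRd; mem=80
  op3 P0: load  L3 → E/I/I on L3; bus BusRd; mem=50
  op4 P2: store L3 := 32 → I/I/M on L3; bus BusRdX; mem=50
  op5 P2: load  L3 → I/I/M on L3; bus (none); mem=50
  op6 P0: store L6 := 62 → M/I/I on L6; bus (none); mem=80
  op7 P1: store L3 := 44 → I/M/I on L3; bus BusRdX Flush; mem=32
  op8 P1: load  L3 → I/M/I on L3; bus (none); mem=32
  op9 P1: load  L3 → I/M/I on L3; bus (none); mem=32
  op10 P2: load  L1 → I/I/E on L1; bus BusRd; mem=0
  op11 P2: store L2 := 88 → I/I/M on L2; bus BusRdX Flush; mem=85
  op12 P0: load  L3 → S/S/I on L3; bus BusRd Flush; mem=44
  op13 P0: store L3 := 31 → M/I/I on L3; bus BusUpgr; mem=44
  op14 P1: store L3 := 58 → I/M/I on L3; bus BusRdX Flush; mem=31
  op15 P2: store L3 := 14 → I/I/M on L3; bus BusRdX Flush; mem=58
  op16 P2: store L3 := 88 → I/I/M on L3; bus (none); mem=58
  op17 P1: load  L1 → I/S/S on L1; bus BusRd; mem=0
  op18 P0: load  L5 → E/I/I on L5; bus BusRd; mem=20
  op19 P2: load  L3 → I/I/M on L3; bus (none); mem=58

state = I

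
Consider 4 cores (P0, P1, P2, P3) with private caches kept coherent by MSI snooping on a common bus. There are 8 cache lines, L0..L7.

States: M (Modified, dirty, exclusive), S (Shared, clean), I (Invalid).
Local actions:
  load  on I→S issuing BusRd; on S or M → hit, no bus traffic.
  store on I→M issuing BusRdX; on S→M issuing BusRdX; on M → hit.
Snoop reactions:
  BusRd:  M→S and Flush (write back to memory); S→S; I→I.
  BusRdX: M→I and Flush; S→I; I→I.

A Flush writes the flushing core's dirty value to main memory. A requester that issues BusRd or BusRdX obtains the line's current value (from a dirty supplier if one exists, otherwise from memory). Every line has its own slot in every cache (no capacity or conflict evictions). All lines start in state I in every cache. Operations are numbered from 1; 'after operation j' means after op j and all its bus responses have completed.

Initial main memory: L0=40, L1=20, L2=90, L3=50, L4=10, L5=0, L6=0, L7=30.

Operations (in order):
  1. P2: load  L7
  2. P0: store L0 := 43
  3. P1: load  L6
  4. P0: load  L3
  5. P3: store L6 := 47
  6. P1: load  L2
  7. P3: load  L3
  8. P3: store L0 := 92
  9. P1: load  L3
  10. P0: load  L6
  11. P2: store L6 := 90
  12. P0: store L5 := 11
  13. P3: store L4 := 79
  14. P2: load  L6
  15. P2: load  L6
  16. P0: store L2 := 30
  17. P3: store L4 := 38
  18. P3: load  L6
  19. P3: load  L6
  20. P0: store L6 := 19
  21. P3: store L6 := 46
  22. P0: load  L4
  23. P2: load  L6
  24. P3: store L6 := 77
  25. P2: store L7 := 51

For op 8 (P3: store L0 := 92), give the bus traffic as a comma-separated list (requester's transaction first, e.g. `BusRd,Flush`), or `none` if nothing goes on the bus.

bus = BusRdX,Flush

1. P2: load  L7  bus=[BusRd]  L7: P0=I P1=I P2=S P3=I  mem[L7]=30
2. P0: store L0 := 43  bus=[BusRdX]  L0: P0=M P1=I P2=I P3=I  mem[L0]=40
3. P1: load  L6  bus=[BusRd]  L6: P0=I P1=S P2=I P3=I  mem[L6]=0
4. P0: load  L3  bus=[BusRd]  L3: P0=S P1=I P2=I P3=I  mem[L3]=50
5. P3: store L6 := 47  bus=[BusRdX]  L6: P0=I P1=I P2=I P3=M  mem[L6]=0
6. P1: load  L2  bus=[BusRd]  L2: P0=I P1=S P2=I P3=I  mem[L2]=90
7. P3: load  L3  bus=[BusRd]  L3: P0=S P1=I P2=I P3=S  mem[L3]=50
8. P3: store L0 := 92  bus=[BusRdX,Flush]  L0: P0=I P1=I P2=I P3=M  mem[L0]=43
9. P1: load  L3  bus=[BusRd]  L3: P0=S P1=S P2=I P3=S  mem[L3]=50
10. P0: load  L6  bus=[BusRd,Flush]  L6: P0=S P1=I P2=I P3=S  mem[L6]=47
11. P2: store L6 := 90  bus=[BusRdX]  L6: P0=I P1=I P2=M P3=I  mem[L6]=47
12. P0: store L5 := 11  bus=[BusRdX]  L5: P0=M P1=I P2=I P3=I  mem[L5]=0
13. P3: store L4 := 79  bus=[BusRdX]  L4: P0=I P1=I P2=I P3=M  mem[L4]=10
14. P2: load  L6  bus=[-]  L6: P0=I P1=I P2=M P3=I  mem[L6]=47
15. P2: load  L6  bus=[-]  L6: P0=I P1=I P2=M P3=I  mem[L6]=47
16. P0: store L2 := 30  bus=[BusRdX]  L2: P0=M P1=I P2=I P3=I  mem[L2]=90
17. P3: store L4 := 38  bus=[-]  L4: P0=I P1=I P2=I P3=M  mem[L4]=10
18. P3: load  L6  bus=[BusRd,Flush]  L6: P0=I P1=I P2=S P3=S  mem[L6]=90
19. P3: load  L6  bus=[-]  L6: P0=I P1=I P2=S P3=S  mem[L6]=90
20. P0: store L6 := 19  bus=[BusRdX]  L6: P0=M P1=I P2=I P3=I  mem[L6]=90
21. P3: store L6 := 46  bus=[BusRdX,Flush]  L6: P0=I P1=I P2=I P3=M  mem[L6]=19
22. P0: load  L4  bus=[BusRd,Flush]  L4: P0=S P1=I P2=I P3=S  mem[L4]=38
23. P2: load  L6  bus=[BusRd,Flush]  L6: P0=I P1=I P2=S P3=S  mem[L6]=46
24. P3: store L6 := 77  bus=[BusRdX]  L6: P0=I P1=I P2=I P3=M  mem[L6]=46
25. P2: store L7 := 51  bus=[BusRdX]  L7: P0=I P1=I P2=M P3=I  mem[L7]=30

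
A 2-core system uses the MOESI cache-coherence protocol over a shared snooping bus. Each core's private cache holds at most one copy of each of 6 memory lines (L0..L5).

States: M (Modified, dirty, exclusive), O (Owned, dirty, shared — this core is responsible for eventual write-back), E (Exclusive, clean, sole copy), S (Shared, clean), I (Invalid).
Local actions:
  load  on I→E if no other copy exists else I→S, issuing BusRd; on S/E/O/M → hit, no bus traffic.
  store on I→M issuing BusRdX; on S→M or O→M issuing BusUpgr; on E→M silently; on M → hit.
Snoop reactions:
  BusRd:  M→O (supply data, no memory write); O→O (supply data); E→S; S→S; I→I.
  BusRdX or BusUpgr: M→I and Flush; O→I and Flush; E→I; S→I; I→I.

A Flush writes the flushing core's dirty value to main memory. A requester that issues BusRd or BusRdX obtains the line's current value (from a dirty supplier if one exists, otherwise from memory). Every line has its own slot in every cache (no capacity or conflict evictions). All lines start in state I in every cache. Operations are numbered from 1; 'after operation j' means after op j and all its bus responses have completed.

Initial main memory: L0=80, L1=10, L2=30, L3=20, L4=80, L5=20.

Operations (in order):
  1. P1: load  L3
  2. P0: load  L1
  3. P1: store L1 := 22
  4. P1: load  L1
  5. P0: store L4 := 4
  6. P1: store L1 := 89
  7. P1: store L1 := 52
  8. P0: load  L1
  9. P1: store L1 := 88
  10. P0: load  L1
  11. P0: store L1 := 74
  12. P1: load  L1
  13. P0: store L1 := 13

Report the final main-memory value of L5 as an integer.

memory[L5] = 20

  op1 P1: load  L3 → I/E on L3; bus BusRd; mem=20
  op2 P0: load  L1 → E/I on L1; bus BusRd; mem=10
  op3 P1: store L1 := 22 → I/M on L1; bus BusRdX; mem=10
  op4 P1: load  L1 → I/M on L1; bus (none); mem=10
  op5 P0: store L4 := 4 → M/I on L4; bus BusRdX; mem=80
  op6 P1: store L1 := 89 → I/M on L1; bus (none); mem=10
  op7 P1: store L1 := 52 → I/M on L1; bus (none); mem=10
  op8 P0: load  L1 → S/O on L1; bus BusRd; mem=10
  op9 P1: store L1 := 88 → I/M on L1; bus BusUpgr; mem=10
  op10 P0: load  L1 → S/O on L1; bus BusRd; mem=10
  op11 P0: store L1 := 74 → M/I on L1; bus BusUpgr Flush; mem=88
  op12 P1: load  L1 → O/S on L1; bus BusRd; mem=88
  op13 P0: store L1 := 13 → M/I on L1; bus BusUpgr; mem=88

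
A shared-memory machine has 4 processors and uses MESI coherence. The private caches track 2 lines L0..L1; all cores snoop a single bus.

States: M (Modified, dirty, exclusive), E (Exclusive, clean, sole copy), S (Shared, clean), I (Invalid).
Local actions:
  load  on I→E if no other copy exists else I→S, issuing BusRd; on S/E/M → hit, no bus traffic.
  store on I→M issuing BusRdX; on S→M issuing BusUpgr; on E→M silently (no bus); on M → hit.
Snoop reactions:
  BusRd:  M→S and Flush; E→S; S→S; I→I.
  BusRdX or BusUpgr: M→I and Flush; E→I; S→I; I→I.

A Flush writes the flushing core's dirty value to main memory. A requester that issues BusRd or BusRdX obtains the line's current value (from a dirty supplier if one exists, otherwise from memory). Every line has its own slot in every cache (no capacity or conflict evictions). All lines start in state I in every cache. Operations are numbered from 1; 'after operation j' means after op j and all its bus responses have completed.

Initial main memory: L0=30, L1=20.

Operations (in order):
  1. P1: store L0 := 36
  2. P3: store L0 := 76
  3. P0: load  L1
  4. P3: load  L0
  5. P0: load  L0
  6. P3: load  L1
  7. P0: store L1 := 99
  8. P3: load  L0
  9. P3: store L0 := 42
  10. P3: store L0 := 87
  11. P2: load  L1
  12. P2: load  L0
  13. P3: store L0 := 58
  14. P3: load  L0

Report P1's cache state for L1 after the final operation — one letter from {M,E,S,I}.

1. P1: store L0 := 36  bus=[BusRdX]  L0: P0=I P1=M P2=I P3=I  mem[L0]=30
2. P3: store L0 := 76  bus=[BusRdX,Flush]  L0: P0=I P1=I P2=I P3=M  mem[L0]=36
3. P0: load  L1  bus=[BusRd]  L1: P0=E P1=I P2=I P3=I  mem[L1]=20
4. P3: load  L0  bus=[-]  L0: P0=I P1=I P2=I P3=M  mem[L0]=36
5. P0: load  L0  bus=[BusRd,Flush]  L0: P0=S P1=I P2=I P3=S  mem[L0]=76
6. P3: load  L1  bus=[BusRd]  L1: P0=S P1=I P2=I P3=S  mem[L1]=20
7. P0: store L1 := 99  bus=[BusUpgr]  L1: P0=M P1=I P2=I P3=I  mem[L1]=20
8. P3: load  L0  bus=[-]  L0: P0=S P1=I P2=I P3=S  mem[L0]=76
9. P3: store L0 := 42  bus=[BusUpgr]  L0: P0=I P1=I P2=I P3=M  mem[L0]=76
10. P3: store L0 := 87  bus=[-]  L0: P0=I P1=I P2=I P3=M  mem[L0]=76
11. P2: load  L1  bus=[BusRd,Flush]  L1: P0=S P1=I P2=S P3=I  mem[L1]=99
12. P2: load  L0  bus=[BusRd,Flush]  L0: P0=I P1=I P2=S P3=S  mem[L0]=87
13. P3: store L0 := 58  bus=[BusUpgr]  L0: P0=I P1=I P2=I P3=M  mem[L0]=87
14. P3: load  L0  bus=[-]  L0: P0=I P1=I P2=I P3=M  mem[L0]=87

state = I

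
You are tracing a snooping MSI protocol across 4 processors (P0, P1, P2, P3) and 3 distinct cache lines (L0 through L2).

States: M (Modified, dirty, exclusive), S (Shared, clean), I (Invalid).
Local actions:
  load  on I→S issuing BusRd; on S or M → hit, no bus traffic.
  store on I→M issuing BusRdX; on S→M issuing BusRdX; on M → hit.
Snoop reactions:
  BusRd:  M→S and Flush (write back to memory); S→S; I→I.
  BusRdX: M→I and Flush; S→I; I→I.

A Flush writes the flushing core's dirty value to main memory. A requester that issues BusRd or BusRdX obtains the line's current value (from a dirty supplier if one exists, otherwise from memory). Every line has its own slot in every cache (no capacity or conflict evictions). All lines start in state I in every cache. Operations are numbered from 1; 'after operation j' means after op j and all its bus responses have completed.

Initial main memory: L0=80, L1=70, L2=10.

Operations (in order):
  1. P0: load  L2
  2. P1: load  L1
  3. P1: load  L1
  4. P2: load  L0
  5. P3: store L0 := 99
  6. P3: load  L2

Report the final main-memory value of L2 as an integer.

  op1 P0: load  L2 → S/I/I/I on L2; bus BusRd; mem=10
  op2 P1: load  L1 → I/S/I/I on L1; bus BusRd; mem=70
  op3 P1: load  L1 → I/S/I/I on L1; bus (none); mem=70
  op4 P2: load  L0 → I/I/S/I on L0; bus BusRd; mem=80
  op5 P3: store L0 := 99 → I/I/I/M on L0; bus BusRdX; mem=80
  op6 P3: load  L2 → S/I/I/S on L2; bus BusRd; mem=10

memory[L2] = 10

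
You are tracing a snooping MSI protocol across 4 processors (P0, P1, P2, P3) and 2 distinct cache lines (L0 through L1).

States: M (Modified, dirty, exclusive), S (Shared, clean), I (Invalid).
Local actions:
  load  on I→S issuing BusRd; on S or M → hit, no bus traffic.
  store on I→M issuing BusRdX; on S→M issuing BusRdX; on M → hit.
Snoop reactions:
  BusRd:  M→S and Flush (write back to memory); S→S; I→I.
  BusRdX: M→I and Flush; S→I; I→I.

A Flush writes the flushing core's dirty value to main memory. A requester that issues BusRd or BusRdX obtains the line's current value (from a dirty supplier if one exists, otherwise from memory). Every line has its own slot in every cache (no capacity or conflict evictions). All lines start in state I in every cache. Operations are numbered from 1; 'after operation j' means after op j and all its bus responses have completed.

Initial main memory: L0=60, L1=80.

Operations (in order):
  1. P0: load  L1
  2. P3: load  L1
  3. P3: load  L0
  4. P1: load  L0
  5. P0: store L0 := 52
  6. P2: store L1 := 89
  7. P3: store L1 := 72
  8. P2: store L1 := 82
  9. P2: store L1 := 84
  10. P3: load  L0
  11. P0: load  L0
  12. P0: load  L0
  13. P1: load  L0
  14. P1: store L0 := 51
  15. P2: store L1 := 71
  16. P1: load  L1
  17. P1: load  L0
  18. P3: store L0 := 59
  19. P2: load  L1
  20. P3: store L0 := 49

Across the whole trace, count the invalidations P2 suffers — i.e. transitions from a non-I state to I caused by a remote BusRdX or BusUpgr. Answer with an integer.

[1] P0: load  L1 | P0:S(80), P1:I, P2:I, P3:I | bus: BusRd
[2] P3: load  L1 | P0:S(80), P1:I, P2:I, P3:S(80) | bus: BusRd
[3] P3: load  L0 | P0:I, P1:I, P2:I, P3:S(60) | bus: BusRd
[4] P1: load  L0 | P0:I, P1:S(60), P2:I, P3:S(60) | bus: BusRd
[5] P0: store L0 := 52 | P0:M(52), P1:I, P2:I, P3:I | bus: BusRdX
[6] P2: store L1 := 89 | P0:I, P1:I, P2:M(89), P3:I | bus: BusRdX
[7] P3: store L1 := 72 | P0:I, P1:I, P2:I, P3:M(72) | bus: BusRdX,Flush
[8] P2: store L1 := 82 | P0:I, P1:I, P2:M(82), P3:I | bus: BusRdX,Flush
[9] P2: store L1 := 84 | P0:I, P1:I, P2:M(84), P3:I | bus: none
[10] P3: load  L0 | P0:S(52), P1:I, P2:I, P3:S(52) | bus: BusRd,Flush
[11] P0: load  L0 | P0:S(52), P1:I, P2:I, P3:S(52) | bus: none
[12] P0: load  L0 | P0:S(52), P1:I, P2:I, P3:S(52) | bus: none
[13] P1: load  L0 | P0:S(52), P1:S(52), P2:I, P3:S(52) | bus: BusRd
[14] P1: store L0 := 51 | P0:I, P1:M(51), P2:I, P3:I | bus: BusRdX
[15] P2: store L1 := 71 | P0:I, P1:I, P2:M(71), P3:I | bus: none
[16] P1: load  L1 | P0:I, P1:S(71), P2:S(71), P3:I | bus: BusRd,Flush
[17] P1: load  L0 | P0:I, P1:M(51), P2:I, P3:I | bus: none
[18] P3: store L0 := 59 | P0:I, P1:I, P2:I, P3:M(59) | bus: BusRdX,Flush
[19] P2: load  L1 | P0:I, P1:S(71), P2:S(71), P3:I | bus: none
[20] P3: store L0 := 49 | P0:I, P1:I, P2:I, P3:M(49) | bus: none

invalidations = 1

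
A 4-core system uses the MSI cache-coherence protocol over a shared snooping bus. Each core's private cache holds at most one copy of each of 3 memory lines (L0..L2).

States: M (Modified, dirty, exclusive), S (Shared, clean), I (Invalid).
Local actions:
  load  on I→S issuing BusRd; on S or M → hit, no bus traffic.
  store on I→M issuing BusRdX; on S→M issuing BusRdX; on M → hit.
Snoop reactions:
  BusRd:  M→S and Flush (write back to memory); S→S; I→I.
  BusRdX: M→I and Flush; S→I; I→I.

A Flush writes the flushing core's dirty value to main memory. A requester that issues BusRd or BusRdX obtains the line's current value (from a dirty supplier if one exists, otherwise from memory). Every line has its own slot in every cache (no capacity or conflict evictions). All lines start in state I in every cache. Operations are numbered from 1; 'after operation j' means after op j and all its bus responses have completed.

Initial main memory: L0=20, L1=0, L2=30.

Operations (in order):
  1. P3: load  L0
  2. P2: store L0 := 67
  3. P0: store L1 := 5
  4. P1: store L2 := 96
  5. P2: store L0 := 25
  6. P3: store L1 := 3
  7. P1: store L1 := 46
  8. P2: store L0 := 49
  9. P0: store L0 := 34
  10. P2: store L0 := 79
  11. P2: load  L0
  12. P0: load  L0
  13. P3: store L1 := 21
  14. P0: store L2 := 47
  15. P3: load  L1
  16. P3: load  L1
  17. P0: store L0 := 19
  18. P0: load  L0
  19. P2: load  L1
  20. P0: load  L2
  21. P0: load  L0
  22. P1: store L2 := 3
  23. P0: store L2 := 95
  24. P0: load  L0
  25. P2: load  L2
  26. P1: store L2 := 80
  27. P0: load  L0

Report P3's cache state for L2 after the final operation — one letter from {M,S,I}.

  op1 P3: load  L0 → I/I/I/S on L0; bus BusRd; mem=20
  op2 P2: store L0 := 67 → I/I/M/I on L0; bus BusRdX; mem=20
  op3 P0: store L1 := 5 → M/I/I/I on L1; bus BusRdX; mem=0
  op4 P1: store L2 := 96 → I/M/I/I on L2; bus BusRdX; mem=30
  op5 P2: store L0 := 25 → I/I/M/I on L0; bus (none); mem=20
  op6 P3: store L1 := 3 → I/I/I/M on L1; bus BusRdX Flush; mem=5
  op7 P1: store L1 := 46 → I/M/I/I on L1; bus BusRdX Flush; mem=3
  op8 P2: store L0 := 49 → I/I/M/I on L0; bus (none); mem=20
  op9 P0: store L0 := 34 → M/I/I/I on L0; bus BusRdX Flush; mem=49
  op10 P2: store L0 := 79 → I/I/M/I on L0; bus BusRdX Flush; mem=34
  op11 P2: load  L0 → I/I/M/I on L0; bus (none); mem=34
  op12 P0: load  L0 → S/I/S/I on L0; bus BusRd Flush; mem=79
  op13 P3: store L1 := 21 → I/I/I/M on L1; bus BusRdX Flush; mem=46
  op14 P0: store L2 := 47 → M/I/I/I on L2; bus BusRdX Flush; mem=96
  op15 P3: load  L1 → I/I/I/M on L1; bus (none); mem=46
  op16 P3: load  L1 → I/I/I/M on L1; bus (none); mem=46
  op17 P0: store L0 := 19 → M/I/I/I on L0; bus BusRdX; mem=79
  op18 P0: load  L0 → M/I/I/I on L0; bus (none); mem=79
  op19 P2: load  L1 → I/I/S/S on L1; bus BusRd Flush; mem=21
  op20 P0: load  L2 → M/I/I/I on L2; bus (none); mem=96
  op21 P0: load  L0 → M/I/I/I on L0; bus (none); mem=79
  op22 P1: store L2 := 3 → I/M/I/I on L2; bus BusRdX Flush; mem=47
  op23 P0: store L2 := 95 → M/I/I/I on L2; bus BusRdX Flush; mem=3
  op24 P0: load  L0 → M/I/I/I on L0; bus (none); mem=79
  op25 P2: load  L2 → S/I/S/I on L2; bus BusRd Flush; mem=95
  op26 P1: store L2 := 80 → I/M/I/I on L2; bus BusRdX; mem=95
  op27 P0: load  L0 → M/I/I/I on L0; bus (none); mem=79

state = I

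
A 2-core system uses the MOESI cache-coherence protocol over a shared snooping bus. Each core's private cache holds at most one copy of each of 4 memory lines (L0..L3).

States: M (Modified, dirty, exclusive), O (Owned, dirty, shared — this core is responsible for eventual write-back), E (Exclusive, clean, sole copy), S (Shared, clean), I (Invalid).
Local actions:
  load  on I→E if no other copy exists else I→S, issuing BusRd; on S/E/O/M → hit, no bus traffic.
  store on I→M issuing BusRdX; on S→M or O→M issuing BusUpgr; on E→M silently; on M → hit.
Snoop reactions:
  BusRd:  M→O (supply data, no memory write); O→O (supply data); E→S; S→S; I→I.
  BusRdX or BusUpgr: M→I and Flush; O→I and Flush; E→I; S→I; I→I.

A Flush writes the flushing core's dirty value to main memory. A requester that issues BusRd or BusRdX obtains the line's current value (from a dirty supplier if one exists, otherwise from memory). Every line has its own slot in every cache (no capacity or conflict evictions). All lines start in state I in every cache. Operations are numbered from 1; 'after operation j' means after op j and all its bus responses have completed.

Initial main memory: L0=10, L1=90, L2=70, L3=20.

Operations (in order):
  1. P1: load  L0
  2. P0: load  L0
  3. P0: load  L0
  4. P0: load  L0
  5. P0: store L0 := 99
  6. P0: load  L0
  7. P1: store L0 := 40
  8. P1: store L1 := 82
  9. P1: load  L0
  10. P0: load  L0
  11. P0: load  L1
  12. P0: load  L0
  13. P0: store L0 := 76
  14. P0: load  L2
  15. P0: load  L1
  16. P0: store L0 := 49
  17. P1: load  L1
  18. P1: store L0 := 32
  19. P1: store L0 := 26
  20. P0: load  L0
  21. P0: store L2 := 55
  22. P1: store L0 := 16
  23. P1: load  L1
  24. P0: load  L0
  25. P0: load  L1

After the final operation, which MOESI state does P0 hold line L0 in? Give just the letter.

  op1 P1: load  L0 → I/E on L0; bus BusRd; mem=10
  op2 P0: load  L0 → S/S on L0; bus BusRd; mem=10
  op3 P0: load  L0 → S/S on L0; bus (none); mem=10
  op4 P0: load  L0 → S/S on L0; bus (none); mem=10
  op5 P0: store L0 := 99 → M/I on L0; bus BusUpgr; mem=10
  op6 P0: load  L0 → M/I on L0; bus (none); mem=10
  op7 P1: store L0 := 40 → I/M on L0; bus BusRdX Flush; mem=99
  op8 P1: store L1 := 82 → I/M on L1; bus BusRdX; mem=90
  op9 P1: load  L0 → I/M on L0; bus (none); mem=99
  op10 P0: load  L0 → S/O on L0; bus BusRd; mem=99
  op11 P0: load  L1 → S/O on L1; bus BusRd; mem=90
  op12 P0: load  L0 → S/O on L0; bus (none); mem=99
  op13 P0: store L0 := 76 → M/I on L0; bus BusUpgr Flush; mem=40
  op14 P0: load  L2 → E/I on L2; bus BusRd; mem=70
  op15 P0: load  L1 → S/O on L1; bus (none); mem=90
  op16 P0: store L0 := 49 → M/I on L0; bus (none); mem=40
  op17 P1: load  L1 → S/O on L1; bus (none); mem=90
  op18 P1: store L0 := 32 → I/M on L0; bus BusRdX Flush; mem=49
  op19 P1: store L0 := 26 → I/M on L0; bus (none); mem=49
  op20 P0: load  L0 → S/O on L0; bus BusRd; mem=49
  op21 P0: store L2 := 55 → M/I on L2; bus (none); mem=70
  op22 P1: store L0 := 16 → I/M on L0; bus BusUpgr; mem=49
  op23 P1: load  L1 → S/O on L1; bus (none); mem=90
  op24 P0: load  L0 → S/O on L0; bus BusRd; mem=49
  op25 P0: load  L1 → S/O on L1; bus (none); mem=90

state = S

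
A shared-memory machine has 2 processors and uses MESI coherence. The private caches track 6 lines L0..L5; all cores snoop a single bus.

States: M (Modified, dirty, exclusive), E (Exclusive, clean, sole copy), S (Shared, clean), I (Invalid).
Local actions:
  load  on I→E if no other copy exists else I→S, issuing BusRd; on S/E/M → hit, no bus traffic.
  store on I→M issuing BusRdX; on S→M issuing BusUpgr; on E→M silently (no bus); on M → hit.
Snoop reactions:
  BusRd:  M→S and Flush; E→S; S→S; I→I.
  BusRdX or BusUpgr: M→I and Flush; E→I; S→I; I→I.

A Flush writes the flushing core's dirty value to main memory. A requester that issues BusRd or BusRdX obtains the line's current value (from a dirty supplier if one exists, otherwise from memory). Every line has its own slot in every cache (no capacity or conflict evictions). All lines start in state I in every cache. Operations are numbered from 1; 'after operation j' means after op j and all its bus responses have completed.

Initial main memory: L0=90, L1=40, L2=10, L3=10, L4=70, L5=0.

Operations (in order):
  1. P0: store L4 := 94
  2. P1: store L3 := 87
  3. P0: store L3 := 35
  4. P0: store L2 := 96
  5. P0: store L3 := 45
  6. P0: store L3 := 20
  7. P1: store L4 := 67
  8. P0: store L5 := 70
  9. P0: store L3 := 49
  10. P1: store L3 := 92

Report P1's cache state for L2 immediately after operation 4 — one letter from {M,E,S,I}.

state = I

  op1 P0: store L4 := 94 → M/I on L4; bus BusRdX; mem=70
  op2 P1: store L3 := 87 → I/M on L3; bus BusRdX; mem=10
  op3 P0: store L3 := 35 → M/I on L3; bus BusRdX Flush; mem=87
  op4 P0: store L2 := 96 → M/I on L2; bus BusRdX; mem=10
  op5 P0: store L3 := 45 → M/I on L3; bus (none); mem=87
  op6 P0: store L3 := 20 → M/I on L3; bus (none); mem=87
  op7 P1: store L4 := 67 → I/M on L4; bus BusRdX Flush; mem=94
  op8 P0: store L5 := 70 → M/I on L5; bus BusRdX; mem=0
  op9 P0: store L3 := 49 → M/I on L3; bus (none); mem=87
  op10 P1: store L3 := 92 → I/M on L3; bus BusRdX Flush; mem=49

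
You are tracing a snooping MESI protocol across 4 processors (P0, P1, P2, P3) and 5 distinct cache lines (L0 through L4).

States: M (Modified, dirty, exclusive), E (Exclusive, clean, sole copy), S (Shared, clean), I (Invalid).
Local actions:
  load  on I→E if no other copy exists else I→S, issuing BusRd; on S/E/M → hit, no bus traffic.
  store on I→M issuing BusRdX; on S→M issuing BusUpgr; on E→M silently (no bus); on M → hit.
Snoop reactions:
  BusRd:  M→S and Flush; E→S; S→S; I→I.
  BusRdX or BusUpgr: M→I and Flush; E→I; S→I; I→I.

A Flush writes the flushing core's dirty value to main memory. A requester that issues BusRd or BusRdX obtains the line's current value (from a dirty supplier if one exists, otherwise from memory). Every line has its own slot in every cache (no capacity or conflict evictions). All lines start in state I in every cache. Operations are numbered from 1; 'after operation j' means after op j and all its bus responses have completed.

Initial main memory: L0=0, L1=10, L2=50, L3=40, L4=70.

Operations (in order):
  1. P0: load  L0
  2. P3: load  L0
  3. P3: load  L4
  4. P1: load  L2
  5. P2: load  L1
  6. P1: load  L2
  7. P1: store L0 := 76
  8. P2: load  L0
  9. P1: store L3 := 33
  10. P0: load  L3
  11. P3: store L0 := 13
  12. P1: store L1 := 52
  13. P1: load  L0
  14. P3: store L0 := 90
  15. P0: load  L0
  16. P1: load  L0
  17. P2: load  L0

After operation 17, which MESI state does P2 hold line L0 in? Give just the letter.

[1] P0: load  L0 | P0:E(0), P1:I, P2:I, P3:I | bus: BusRd
[2] P3: load  L0 | P0:S(0), P1:I, P2:I, P3:S(0) | bus: BusRd
[3] P3: load  L4 | P0:I, P1:I, P2:I, P3:E(70) | bus: BusRd
[4] P1: load  L2 | P0:I, P1:E(50), P2:I, P3:I | bus: BusRd
[5] P2: load  L1 | P0:I, P1:I, P2:E(10), P3:I | bus: BusRd
[6] P1: load  L2 | P0:I, P1:E(50), P2:I, P3:I | bus: none
[7] P1: store L0 := 76 | P0:I, P1:M(76), P2:I, P3:I | bus: BusRdX
[8] P2: load  L0 | P0:I, P1:S(76), P2:S(76), P3:I | bus: BusRd,Flush
[9] P1: store L3 := 33 | P0:I, P1:M(33), P2:I, P3:I | bus: BusRdX
[10] P0: load  L3 | P0:S(33), P1:S(33), P2:I, P3:I | bus: BusRd,Flush
[11] P3: store L0 := 13 | P0:I, P1:I, P2:I, P3:M(13) | bus: BusRdX
[12] P1: store L1 := 52 | P0:I, P1:M(52), P2:I, P3:I | bus: BusRdX
[13] P1: load  L0 | P0:I, P1:S(13), P2:I, P3:S(13) | bus: BusRd,Flush
[14] P3: store L0 := 90 | P0:I, P1:I, P2:I, P3:M(90) | bus: BusUpgr
[15] P0: load  L0 | P0:S(90), P1:I, P2:I, P3:S(90) | bus: BusRd,Flush
[16] P1: load  L0 | P0:S(90), P1:S(90), P2:I, P3:S(90) | bus: BusRd
[17] P2: load  L0 | P0:S(90), P1:S(90), P2:S(90), P3:S(90) | bus: BusRd

state = S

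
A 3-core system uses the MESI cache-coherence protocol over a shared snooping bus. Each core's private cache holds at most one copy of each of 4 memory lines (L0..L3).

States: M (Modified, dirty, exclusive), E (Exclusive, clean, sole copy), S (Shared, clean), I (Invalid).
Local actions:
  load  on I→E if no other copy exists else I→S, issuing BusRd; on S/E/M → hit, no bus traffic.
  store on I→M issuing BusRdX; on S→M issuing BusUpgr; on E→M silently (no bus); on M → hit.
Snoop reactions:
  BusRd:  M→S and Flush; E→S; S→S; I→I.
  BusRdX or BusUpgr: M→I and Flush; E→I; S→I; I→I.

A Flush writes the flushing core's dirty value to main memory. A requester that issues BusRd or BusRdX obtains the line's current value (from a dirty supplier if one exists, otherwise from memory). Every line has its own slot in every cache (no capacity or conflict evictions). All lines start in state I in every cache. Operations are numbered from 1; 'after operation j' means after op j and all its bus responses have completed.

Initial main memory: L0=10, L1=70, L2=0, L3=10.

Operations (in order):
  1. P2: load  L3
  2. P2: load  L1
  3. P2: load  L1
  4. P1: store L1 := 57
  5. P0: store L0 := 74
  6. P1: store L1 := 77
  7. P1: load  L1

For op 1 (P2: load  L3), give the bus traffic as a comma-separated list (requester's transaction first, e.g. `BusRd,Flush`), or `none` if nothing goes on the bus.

  op1 P2: load  L3 → I/I/E on L3; bus BusRd; mem=10
  op2 P2: load  L1 → I/I/E on L1; bus BusRd; mem=70
  op3 P2: load  L1 → I/I/E on L1; bus (none); mem=70
  op4 P1: store L1 := 57 → I/M/I on L1; bus BusRdX; mem=70
  op5 P0: store L0 := 74 → M/I/I on L0; bus BusRdX; mem=10
  op6 P1: store L1 := 77 → I/M/I on L1; bus (none); mem=70
  op7 P1: load  L1 → I/M/I on L1; bus (none); mem=70

bus = BusRd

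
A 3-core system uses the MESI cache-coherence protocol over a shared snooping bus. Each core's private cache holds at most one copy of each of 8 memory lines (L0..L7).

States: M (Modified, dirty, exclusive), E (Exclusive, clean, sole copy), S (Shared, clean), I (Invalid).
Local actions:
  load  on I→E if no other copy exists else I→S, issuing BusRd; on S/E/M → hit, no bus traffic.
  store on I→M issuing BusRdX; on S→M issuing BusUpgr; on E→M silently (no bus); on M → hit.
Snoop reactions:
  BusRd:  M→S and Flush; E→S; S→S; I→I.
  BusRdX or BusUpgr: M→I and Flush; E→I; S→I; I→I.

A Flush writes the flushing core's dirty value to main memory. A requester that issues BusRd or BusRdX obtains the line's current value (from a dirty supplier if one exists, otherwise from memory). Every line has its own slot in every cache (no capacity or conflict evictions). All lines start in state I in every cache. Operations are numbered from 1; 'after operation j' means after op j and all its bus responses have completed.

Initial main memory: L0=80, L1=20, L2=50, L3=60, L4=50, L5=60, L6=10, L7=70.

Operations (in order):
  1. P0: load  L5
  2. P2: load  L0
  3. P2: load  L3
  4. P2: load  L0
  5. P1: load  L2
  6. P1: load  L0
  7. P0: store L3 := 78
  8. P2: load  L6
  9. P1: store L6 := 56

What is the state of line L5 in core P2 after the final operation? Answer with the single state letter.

  op1 P0: load  L5 → E/I/I on L5; bus BusRd; mem=60
  op2 P2: load  L0 → I/I/E on L0; bus BusRd; mem=80
  op3 P2: load  L3 → I/I/E on L3; bus BusRd; mem=60
  op4 P2: load  L0 → I/I/E on L0; bus (none); mem=80
  op5 P1: load  L2 → I/E/I on L2; bus BusRd; mem=50
  op6 P1: load  L0 → I/S/S on L0; bus BusRd; mem=80
  op7 P0: store L3 := 78 → M/I/I on L3; bus BusRdX; mem=60
  op8 P2: load  L6 → I/I/E on L6; bus BusRd; mem=10
  op9 P1: store L6 := 56 → I/M/I on L6; bus BusRdX; mem=10

state = I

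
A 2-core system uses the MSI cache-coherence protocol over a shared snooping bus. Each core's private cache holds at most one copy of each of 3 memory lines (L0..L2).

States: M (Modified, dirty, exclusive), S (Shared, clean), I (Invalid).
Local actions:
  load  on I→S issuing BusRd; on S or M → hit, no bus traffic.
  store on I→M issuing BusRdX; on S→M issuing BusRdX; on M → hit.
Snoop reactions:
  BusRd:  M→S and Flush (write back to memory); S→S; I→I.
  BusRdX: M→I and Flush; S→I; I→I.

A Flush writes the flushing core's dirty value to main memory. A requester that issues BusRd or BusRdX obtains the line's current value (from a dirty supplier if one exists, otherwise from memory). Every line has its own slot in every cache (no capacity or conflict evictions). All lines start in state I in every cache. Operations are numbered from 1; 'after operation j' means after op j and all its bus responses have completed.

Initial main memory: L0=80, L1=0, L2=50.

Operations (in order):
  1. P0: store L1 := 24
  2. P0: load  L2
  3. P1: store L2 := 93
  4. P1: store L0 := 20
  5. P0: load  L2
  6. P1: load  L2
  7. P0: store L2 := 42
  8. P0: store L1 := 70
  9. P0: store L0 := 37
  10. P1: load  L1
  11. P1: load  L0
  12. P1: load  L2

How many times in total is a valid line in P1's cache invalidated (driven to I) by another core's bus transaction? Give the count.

invalidations = 2

1. P0: store L1 := 24  bus=[BusRdX]  L1: P0=M P1=I  mem[L1]=0
2. P0: load  L2  bus=[BusRd]  L2: P0=S P1=I  mem[L2]=50
3. P1: store L2 := 93  bus=[BusRdX]  L2: P0=I P1=M  mem[L2]=50
4. P1: store L0 := 20  bus=[BusRdX]  L0: P0=I P1=M  mem[L0]=80
5. P0: load  L2  bus=[BusRd,Flush]  L2: P0=S P1=S  mem[L2]=93
6. P1: load  L2  bus=[-]  L2: P0=S P1=S  mem[L2]=93
7. P0: store L2 := 42  bus=[BusRdX]  L2: P0=M P1=I  mem[L2]=93
8. P0: store L1 := 70  bus=[-]  L1: P0=M P1=I  mem[L1]=0
9. P0: store L0 := 37  bus=[BusRdX,Flush]  L0: P0=M P1=I  mem[L0]=20
10. P1: load  L1  bus=[BusRd,Flush]  L1: P0=S P1=S  mem[L1]=70
11. P1: load  L0  bus=[BusRd,Flush]  L0: P0=S P1=S  mem[L0]=37
12. P1: load  L2  bus=[BusRd,Flush]  L2: P0=S P1=S  mem[L2]=42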